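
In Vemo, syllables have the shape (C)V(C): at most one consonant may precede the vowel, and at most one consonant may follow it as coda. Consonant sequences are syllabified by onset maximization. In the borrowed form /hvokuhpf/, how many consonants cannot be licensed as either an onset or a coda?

Syllabifying with onset maximization leaves /h/, /p/, /f/ stranded (at most one coda consonant is licensed; onsets are limited to one consonant).

3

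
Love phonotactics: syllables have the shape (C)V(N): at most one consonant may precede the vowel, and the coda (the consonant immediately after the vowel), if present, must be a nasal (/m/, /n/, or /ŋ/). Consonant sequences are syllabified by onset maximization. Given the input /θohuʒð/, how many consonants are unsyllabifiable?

Under (C)V(N), the unsyllabifiable consonants are /ʒ/, /ð/ (only a nasal (/m/, /n/, or /ŋ/) is licensed in coda position; onsets are limited to one consonant).

2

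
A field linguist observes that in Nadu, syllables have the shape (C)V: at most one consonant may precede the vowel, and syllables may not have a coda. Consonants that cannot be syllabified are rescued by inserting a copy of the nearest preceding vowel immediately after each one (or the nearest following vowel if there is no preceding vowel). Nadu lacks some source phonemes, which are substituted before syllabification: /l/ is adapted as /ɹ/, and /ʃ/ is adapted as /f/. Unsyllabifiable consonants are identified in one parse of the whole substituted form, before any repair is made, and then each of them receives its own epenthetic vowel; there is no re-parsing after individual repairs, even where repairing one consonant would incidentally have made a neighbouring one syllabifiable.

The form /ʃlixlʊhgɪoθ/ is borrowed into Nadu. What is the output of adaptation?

Substitution: /ʃ/ → /f/, /l/ → /ɹ/, giving /fɹixɹʊhgɪoθ/.
Under (C)V, the unsyllabifiable consonants are /f/, /x/, /h/, /θ/ (no codas are permitted; onsets are limited to one consonant).
Epenthesis after each stranded consonant: /f/ → /fi/, /x/ → /xi/, /h/ → /hʊ/, /θ/ → /θo/.

fiɹixiɹʊhʊgɪoθo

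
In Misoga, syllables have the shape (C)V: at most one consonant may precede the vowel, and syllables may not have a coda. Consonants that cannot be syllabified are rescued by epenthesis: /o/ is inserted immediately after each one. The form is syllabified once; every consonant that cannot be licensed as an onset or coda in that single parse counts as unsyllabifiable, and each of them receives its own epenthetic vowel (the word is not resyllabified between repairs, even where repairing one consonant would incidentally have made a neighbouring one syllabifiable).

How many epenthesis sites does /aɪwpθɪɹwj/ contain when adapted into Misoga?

5

The unsyllabifiable consonants are /w/, /p/, /ɹ/, /w/, /j/; each receives one epenthetic vowel.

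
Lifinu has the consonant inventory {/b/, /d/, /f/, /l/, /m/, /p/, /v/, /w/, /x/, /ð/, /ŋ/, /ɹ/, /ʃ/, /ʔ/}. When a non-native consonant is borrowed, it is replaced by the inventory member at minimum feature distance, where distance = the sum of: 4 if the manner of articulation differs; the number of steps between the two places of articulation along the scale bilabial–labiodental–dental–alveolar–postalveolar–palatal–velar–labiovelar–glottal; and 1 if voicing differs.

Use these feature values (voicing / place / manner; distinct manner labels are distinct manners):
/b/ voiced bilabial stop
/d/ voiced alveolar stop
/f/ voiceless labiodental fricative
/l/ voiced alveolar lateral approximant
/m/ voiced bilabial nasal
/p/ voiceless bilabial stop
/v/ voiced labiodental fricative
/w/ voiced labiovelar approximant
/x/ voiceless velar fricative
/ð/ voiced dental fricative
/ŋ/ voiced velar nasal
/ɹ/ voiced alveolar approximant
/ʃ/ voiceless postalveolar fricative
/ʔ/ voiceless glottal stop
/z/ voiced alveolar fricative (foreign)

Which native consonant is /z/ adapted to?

/ð/ is closest: same manner (fricative), place distance 1 (alveolar→dental), same voicing; total 1. Next closest is /v/ at distance 2.

ð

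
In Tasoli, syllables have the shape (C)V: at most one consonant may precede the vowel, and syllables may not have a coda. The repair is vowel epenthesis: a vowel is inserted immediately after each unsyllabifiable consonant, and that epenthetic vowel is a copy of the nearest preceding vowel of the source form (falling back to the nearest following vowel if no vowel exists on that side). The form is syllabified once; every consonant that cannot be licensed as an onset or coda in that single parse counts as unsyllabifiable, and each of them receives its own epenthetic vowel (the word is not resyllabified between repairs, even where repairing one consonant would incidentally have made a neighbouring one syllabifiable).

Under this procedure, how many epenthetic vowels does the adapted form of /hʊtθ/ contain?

2

The unsyllabifiable consonants are /t/, /θ/; each receives one epenthetic vowel.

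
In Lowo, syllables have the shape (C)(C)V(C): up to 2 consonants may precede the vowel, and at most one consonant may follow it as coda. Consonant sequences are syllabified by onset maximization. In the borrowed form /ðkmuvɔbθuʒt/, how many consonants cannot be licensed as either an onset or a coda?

Under (C)(C)V(C), the unsyllabifiable consonants are /ð/, /t/ (at most one coda consonant is licensed; onsets may contain at most 2 consonants).

2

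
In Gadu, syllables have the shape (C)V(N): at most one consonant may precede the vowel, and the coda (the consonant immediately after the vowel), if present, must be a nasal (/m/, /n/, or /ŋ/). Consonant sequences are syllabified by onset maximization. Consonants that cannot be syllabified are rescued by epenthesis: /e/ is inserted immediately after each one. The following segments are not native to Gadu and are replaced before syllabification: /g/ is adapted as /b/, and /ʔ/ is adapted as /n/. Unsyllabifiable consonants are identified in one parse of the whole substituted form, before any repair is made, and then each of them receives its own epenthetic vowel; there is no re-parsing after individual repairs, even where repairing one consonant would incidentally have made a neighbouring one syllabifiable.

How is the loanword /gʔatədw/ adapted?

benatədewe

Substitution: /g/ → /b/, /ʔ/ → /n/, giving /bnatədw/.
Syllabifying with onset maximization leaves /b/, /d/, /w/ stranded (only a nasal (/m/, /n/, or /ŋ/) is licensed in coda position; onsets are limited to one consonant).
Epenthesis after each stranded consonant: /b/ → /be/, /d/ → /de/, /w/ → /we/.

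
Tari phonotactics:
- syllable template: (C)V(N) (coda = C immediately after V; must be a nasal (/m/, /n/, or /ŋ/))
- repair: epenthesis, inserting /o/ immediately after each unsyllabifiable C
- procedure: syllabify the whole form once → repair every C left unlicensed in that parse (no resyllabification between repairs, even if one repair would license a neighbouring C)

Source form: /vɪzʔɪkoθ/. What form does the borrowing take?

Syllabifying with onset maximization leaves /z/, /θ/ stranded (only a nasal (/m/, /n/, or /ŋ/) is licensed in coda position; onsets are limited to one consonant).
Inserting the epenthetic vowel yields /z/ → /zo/, /θ/ → /θo/.

vɪzoʔɪkoθo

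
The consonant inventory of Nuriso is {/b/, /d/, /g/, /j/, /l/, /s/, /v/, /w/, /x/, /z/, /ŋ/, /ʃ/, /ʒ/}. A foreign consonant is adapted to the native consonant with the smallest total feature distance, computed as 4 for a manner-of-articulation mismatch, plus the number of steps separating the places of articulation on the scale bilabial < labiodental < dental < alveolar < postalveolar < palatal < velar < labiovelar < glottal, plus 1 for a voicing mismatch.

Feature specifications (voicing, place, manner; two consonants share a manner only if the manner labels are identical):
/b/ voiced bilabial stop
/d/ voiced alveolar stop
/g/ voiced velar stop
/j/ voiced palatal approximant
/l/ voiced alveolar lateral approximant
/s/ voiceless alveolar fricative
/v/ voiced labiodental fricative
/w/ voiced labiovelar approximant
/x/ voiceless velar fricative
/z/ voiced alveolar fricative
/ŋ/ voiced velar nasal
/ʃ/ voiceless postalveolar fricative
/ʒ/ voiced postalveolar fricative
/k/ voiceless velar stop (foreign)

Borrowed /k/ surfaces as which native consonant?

/g/ is closest: same manner (stop), place distance 0 (velar→velar), voicing differs (+1); total 1. Next closest is /d/ at distance 4.

g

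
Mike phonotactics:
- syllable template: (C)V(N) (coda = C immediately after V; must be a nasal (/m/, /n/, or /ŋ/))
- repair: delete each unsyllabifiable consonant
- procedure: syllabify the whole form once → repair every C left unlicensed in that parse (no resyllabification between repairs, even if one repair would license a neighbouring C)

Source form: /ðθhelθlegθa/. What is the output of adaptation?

Under (C)V(N), the unsyllabifiable consonants are /ð/, /θ/, /l/, /θ/, /g/ (only a nasal (/m/, /n/, or /ŋ/) is licensed in coda position; onsets are limited to one consonant).
Each unlicensed consonant is deleted: /ð/, /θ/, /l/, /θ/, /g/.

heleθa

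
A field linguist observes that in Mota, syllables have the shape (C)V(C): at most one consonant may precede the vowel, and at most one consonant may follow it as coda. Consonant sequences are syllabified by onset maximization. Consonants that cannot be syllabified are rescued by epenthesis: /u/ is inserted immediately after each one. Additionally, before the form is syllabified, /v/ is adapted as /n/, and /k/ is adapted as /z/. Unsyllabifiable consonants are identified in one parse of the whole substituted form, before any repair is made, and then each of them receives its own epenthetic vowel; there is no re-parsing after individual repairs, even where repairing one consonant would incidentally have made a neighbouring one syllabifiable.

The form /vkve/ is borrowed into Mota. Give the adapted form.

nuzune

Substitution: /v/ → /n/, /k/ → /z/, giving /nzne/.
Syllabifying with onset maximization leaves /n/, /z/ stranded (at most one coda consonant is licensed; onsets are limited to one consonant).
Each unlicensed consonant becomes the onset of a new syllable: /n/ → /nu/, /z/ → /zu/.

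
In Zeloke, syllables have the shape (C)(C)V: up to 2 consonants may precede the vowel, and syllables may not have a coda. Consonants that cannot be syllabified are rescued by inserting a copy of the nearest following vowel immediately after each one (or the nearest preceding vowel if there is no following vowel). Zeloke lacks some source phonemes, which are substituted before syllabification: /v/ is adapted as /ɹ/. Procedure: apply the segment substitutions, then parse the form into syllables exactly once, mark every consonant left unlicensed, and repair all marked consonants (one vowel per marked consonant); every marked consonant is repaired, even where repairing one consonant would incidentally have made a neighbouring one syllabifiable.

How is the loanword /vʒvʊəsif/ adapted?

ɹʊʒɹʊəsifi

Substitution: /v/ → /ɹ/, giving /ɹʒɹʊəsif/.
Syllabifying with onset maximization leaves /ɹ/, /f/ stranded (no codas are permitted; onsets may contain at most 2 consonants).
Epenthesis after each stranded consonant: /ɹ/ → /ɹʊ/, /f/ → /fi/.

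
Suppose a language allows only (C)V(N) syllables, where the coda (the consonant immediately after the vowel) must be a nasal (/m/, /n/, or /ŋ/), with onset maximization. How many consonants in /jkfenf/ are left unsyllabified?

Under (C)V(N), the unsyllabifiable consonants are /j/, /k/, /f/ (only a nasal (/m/, /n/, or /ŋ/) is licensed in coda position; onsets are limited to one consonant).

3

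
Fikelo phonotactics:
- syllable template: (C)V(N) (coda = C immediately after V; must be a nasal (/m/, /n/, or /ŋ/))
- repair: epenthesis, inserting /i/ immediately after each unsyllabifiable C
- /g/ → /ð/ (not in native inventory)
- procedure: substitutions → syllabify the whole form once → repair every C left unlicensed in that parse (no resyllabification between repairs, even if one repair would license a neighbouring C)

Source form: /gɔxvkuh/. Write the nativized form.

ðɔxivikuhi

Substitution: /g/ → /ð/, giving /ðɔxvkuh/.
Syllabifying with onset maximization leaves /x/, /v/, /h/ stranded (only a nasal (/m/, /n/, or /ŋ/) is licensed in coda position; onsets are limited to one consonant).
Each unlicensed consonant becomes the onset of a new syllable: /x/ → /xi/, /v/ → /vi/, /h/ → /hi/.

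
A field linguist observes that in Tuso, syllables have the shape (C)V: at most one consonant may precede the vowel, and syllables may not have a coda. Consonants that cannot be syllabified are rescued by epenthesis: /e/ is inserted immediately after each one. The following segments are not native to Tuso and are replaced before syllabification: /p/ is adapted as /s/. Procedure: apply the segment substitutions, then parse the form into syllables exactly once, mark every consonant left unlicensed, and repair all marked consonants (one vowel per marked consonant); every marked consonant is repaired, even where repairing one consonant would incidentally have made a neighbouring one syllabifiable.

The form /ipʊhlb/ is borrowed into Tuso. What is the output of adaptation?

Substitution: /p/ → /s/, giving /isʊhlb/.
Syllabifying with onset maximization leaves /h/, /l/, /b/ stranded (no codas are permitted; onsets are limited to one consonant).
Inserting the epenthetic vowel yields /h/ → /he/, /l/ → /le/, /b/ → /be/.

isʊhelebe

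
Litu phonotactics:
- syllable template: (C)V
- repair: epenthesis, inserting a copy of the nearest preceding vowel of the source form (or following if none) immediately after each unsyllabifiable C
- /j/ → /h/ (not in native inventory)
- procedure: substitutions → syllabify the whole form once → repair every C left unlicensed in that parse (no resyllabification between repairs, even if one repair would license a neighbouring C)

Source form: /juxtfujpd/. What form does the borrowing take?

Substitution: /j/ → /h/, giving /huxtfuhpd/.
Syllabifying with onset maximization leaves /x/, /t/, /h/, /p/, /d/ stranded (no codas are permitted; onsets are limited to one consonant).
Inserting the epenthetic vowel yields /x/ → /xu/, /t/ → /tu/, /h/ → /hu/, /p/ → /pu/, /d/ → /du/.

huxutufuhupudu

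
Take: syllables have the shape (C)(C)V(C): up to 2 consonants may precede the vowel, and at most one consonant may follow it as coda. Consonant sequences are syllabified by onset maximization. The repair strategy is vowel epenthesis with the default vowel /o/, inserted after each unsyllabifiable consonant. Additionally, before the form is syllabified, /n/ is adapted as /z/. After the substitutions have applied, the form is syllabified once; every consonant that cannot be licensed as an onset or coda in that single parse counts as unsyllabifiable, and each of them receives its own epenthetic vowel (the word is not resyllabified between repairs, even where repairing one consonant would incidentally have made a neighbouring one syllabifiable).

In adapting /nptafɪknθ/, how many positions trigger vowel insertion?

After substitution the input is /zptafɪkzθ/.
The unsyllabifiable consonants are /z/, /z/, /θ/; each receives one epenthetic vowel.

3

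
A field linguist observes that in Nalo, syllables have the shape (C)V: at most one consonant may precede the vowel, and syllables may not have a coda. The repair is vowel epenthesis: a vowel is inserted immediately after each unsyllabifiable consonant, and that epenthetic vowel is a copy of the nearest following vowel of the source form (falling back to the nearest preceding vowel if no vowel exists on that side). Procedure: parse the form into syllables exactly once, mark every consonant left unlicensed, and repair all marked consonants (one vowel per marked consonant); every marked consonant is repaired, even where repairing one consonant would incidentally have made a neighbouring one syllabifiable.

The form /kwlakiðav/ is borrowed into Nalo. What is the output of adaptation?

Under (C)V, the unsyllabifiable consonants are /k/, /w/, /v/ (no codas are permitted; onsets are limited to one consonant).
Inserting the epenthetic vowel yields /k/ → /ka/, /w/ → /wa/, /v/ → /va/.

kawalakiðava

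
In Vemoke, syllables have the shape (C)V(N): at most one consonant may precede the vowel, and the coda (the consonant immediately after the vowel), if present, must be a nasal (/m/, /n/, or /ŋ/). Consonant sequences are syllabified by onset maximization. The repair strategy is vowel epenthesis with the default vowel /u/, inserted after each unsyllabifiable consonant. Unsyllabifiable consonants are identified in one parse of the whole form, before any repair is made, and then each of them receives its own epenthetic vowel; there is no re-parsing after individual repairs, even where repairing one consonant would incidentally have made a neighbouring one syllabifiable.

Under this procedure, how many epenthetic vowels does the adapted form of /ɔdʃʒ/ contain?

The unsyllabifiable consonants are /d/, /ʃ/, /ʒ/; each receives one epenthetic vowel.

3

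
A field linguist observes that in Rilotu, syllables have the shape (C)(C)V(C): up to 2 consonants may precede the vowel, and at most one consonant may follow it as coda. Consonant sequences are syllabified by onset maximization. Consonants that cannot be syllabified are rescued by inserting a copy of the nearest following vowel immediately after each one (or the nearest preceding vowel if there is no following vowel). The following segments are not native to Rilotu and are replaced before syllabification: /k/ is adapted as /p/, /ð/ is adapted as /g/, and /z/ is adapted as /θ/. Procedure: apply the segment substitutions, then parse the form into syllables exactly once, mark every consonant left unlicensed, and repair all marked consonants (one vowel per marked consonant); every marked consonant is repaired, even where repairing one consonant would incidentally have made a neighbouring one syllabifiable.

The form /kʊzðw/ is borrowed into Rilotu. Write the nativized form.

pʊθgʊwʊ

Substitution: /k/ → /p/, /z/ → /θ/, /ð/ → /g/, giving /pʊθgw/.
Syllabifying with onset maximization leaves /g/, /w/ stranded (at most one coda consonant is licensed; onsets may contain at most 2 consonants).
Each unlicensed consonant becomes the onset of a new syllable: /g/ → /gʊ/, /w/ → /wʊ/.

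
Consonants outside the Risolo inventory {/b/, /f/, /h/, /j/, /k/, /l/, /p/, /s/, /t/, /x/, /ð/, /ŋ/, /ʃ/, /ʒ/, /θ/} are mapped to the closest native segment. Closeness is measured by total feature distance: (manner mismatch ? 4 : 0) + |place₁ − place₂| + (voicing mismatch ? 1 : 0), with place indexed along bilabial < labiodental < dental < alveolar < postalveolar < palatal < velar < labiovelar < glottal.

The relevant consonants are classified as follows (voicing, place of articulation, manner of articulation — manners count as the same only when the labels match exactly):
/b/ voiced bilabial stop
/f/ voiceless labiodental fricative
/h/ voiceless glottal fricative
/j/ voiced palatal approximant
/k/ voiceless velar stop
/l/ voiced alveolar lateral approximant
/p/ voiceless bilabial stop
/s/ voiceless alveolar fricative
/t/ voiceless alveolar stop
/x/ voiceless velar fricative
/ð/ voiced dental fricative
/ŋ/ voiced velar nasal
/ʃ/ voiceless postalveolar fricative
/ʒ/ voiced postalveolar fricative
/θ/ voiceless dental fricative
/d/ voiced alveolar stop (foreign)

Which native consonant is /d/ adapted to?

/t/ is closest: same manner (stop), place distance 0 (alveolar→alveolar), voicing differs (+1); total 1. Next closest is /b/ at distance 3.

t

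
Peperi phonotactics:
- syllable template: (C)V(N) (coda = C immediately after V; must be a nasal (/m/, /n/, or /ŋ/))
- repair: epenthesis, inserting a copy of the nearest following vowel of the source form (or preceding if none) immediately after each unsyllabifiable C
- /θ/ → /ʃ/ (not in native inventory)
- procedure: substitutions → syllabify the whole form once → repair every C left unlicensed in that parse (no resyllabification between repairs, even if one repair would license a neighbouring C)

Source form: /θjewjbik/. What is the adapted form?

Substitution: /θ/ → /ʃ/, giving /ʃjewjbik/.
The consonants /ʃ/, /w/, /j/, /k/ cannot be parsed into a legal (C)V(N) syllable (only a nasal (/m/, /n/, or /ŋ/) is licensed in coda position; onsets are limited to one consonant).
Inserting the epenthetic vowel yields /ʃ/ → /ʃe/, /w/ → /wi/, /j/ → /ji/, /k/ → /ki/.

ʃejewijibiki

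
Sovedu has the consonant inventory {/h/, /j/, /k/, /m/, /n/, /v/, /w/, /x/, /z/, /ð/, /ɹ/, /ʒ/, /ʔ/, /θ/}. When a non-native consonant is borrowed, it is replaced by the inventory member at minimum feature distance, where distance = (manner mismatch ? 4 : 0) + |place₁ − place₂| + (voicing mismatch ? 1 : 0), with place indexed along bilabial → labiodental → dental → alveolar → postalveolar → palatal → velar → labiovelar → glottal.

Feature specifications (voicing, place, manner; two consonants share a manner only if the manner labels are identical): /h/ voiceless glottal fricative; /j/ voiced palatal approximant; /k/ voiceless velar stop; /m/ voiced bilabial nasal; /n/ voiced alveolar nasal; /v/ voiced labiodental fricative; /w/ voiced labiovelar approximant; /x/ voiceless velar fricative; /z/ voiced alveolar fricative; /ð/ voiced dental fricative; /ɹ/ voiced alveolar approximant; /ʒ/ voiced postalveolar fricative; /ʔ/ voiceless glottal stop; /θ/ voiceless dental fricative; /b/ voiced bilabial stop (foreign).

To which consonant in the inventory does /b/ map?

m

/m/ is closest: manner differs (stop→nasal, +4), place distance 0 (bilabial→bilabial), same voicing; total 4. Next closest is /v/ at distance 5.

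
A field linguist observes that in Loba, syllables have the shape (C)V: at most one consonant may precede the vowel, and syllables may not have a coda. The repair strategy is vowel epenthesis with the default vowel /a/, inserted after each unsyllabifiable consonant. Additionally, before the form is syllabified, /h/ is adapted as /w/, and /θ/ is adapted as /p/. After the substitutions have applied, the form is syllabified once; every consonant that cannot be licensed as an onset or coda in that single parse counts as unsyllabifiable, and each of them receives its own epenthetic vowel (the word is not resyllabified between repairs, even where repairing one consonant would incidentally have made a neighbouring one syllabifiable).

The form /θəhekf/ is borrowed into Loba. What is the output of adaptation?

Substitution: /θ/ → /p/, /h/ → /w/, giving /pəwekf/.
The consonants /k/, /f/ cannot be parsed into a legal (C)V syllable (no codas are permitted; onsets are limited to one consonant).
Epenthesis after each stranded consonant: /k/ → /ka/, /f/ → /fa/.

pəwekafa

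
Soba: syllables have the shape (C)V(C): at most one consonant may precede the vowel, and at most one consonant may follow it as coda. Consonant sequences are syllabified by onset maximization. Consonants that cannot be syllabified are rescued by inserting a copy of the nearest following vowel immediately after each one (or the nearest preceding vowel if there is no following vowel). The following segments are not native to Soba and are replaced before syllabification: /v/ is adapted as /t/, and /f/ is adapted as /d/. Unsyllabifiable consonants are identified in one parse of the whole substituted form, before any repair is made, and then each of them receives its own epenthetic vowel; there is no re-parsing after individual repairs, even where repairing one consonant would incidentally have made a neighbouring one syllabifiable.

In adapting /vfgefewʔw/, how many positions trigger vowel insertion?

After substitution the input is /tdgedewʔw/.
The unsyllabifiable consonants are /t/, /d/, /ʔ/, /w/; each receives one epenthetic vowel.

4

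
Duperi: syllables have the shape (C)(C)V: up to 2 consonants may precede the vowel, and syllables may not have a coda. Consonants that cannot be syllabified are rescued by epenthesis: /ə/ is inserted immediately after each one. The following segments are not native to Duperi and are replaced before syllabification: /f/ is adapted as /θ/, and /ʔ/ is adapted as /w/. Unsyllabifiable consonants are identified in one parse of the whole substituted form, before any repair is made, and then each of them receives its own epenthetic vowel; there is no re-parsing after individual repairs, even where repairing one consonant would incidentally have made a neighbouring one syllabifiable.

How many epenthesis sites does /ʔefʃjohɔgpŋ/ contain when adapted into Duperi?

4

After substitution the input is /weθʃjohɔgpŋ/.
The unsyllabifiable consonants are /θ/, /g/, /p/, /ŋ/; each receives one epenthetic vowel.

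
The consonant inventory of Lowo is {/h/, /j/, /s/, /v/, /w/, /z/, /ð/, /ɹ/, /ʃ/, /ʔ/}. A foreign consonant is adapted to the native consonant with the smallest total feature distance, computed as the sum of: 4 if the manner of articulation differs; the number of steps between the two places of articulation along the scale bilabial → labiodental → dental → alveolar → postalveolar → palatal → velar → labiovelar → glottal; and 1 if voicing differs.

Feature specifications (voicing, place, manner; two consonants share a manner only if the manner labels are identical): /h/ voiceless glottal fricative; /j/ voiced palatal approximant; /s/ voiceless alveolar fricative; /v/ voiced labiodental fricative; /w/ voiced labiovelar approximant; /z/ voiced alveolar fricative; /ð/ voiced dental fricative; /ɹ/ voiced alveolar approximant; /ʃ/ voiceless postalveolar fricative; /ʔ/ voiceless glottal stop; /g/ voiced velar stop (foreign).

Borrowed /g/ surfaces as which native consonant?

/ʔ/ is closest: same manner (stop), place distance 2 (velar→glottal), voicing differs (+1); total 3. Next closest is /j/ at distance 5.

ʔ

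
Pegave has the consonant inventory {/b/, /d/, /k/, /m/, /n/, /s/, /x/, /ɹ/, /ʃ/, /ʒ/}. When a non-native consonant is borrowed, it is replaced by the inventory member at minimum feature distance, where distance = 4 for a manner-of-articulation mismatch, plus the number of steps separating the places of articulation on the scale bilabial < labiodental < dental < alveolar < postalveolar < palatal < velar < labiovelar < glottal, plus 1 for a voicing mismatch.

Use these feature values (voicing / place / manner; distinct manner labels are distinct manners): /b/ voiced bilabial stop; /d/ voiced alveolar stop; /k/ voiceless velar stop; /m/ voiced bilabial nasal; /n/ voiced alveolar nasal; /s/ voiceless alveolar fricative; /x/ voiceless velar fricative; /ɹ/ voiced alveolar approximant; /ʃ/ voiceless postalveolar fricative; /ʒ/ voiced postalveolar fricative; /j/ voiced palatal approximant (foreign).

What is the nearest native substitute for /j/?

/ɹ/ is closest: same manner (approximant), place distance 2 (palatal→alveolar), same voicing; total 2. Next closest is /ʒ/ at distance 5.

ɹ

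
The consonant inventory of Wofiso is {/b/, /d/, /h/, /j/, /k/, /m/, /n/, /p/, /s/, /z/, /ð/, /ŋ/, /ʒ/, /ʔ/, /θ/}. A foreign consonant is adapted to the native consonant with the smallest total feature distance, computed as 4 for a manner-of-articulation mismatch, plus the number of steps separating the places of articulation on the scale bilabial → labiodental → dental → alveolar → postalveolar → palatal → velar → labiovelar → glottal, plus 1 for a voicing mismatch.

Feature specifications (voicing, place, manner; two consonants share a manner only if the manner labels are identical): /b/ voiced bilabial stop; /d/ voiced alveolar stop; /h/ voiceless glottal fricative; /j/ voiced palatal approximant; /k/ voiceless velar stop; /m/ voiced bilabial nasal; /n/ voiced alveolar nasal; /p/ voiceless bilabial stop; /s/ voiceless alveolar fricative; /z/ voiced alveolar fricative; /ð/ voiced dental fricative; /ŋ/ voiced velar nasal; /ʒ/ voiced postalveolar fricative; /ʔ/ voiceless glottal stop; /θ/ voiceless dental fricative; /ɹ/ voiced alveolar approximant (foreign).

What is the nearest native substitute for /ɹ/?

j

/j/ is closest: same manner (approximant), place distance 2 (alveolar→palatal), same voicing; total 2. Next closest is /d/ at distance 4.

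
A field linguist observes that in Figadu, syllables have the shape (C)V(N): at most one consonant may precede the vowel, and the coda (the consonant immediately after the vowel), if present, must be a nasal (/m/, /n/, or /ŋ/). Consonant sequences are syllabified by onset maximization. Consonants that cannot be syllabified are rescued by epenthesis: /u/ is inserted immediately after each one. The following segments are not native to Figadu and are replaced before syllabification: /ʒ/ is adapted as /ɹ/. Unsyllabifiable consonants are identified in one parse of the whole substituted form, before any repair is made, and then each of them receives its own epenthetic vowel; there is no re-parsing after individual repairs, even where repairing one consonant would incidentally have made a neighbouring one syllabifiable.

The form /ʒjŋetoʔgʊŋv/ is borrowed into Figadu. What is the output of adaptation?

ɹujuŋetoʔugʊŋvu

Substitution: /ʒ/ → /ɹ/, giving /ɹjŋetoʔgʊŋv/.
Under (C)V(N), the unsyllabifiable consonants are /ɹ/, /j/, /ʔ/, /v/ (only a nasal (/m/, /n/, or /ŋ/) is licensed in coda position; onsets are limited to one consonant).
Inserting the epenthetic vowel yields /ɹ/ → /ɹu/, /j/ → /ju/, /ʔ/ → /ʔu/, /v/ → /vu/.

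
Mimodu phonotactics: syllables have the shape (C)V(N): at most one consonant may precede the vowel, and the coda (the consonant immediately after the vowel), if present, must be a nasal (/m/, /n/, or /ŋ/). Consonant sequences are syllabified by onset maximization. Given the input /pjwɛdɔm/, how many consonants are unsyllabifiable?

2

Under (C)V(N), the unsyllabifiable consonants are /p/, /j/ (only a nasal (/m/, /n/, or /ŋ/) is licensed in coda position; onsets are limited to one consonant).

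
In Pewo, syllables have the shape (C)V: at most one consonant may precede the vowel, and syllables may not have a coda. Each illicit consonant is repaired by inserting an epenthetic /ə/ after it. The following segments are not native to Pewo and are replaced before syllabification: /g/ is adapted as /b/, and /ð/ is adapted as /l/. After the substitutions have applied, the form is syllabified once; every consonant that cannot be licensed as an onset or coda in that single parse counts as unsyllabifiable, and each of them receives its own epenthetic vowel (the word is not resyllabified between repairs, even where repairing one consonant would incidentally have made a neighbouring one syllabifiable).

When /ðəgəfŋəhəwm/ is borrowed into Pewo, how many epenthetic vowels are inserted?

After substitution the input is /ləbəfŋəhəwm/.
The unsyllabifiable consonants are /f/, /w/, /m/; each receives one epenthetic vowel.

3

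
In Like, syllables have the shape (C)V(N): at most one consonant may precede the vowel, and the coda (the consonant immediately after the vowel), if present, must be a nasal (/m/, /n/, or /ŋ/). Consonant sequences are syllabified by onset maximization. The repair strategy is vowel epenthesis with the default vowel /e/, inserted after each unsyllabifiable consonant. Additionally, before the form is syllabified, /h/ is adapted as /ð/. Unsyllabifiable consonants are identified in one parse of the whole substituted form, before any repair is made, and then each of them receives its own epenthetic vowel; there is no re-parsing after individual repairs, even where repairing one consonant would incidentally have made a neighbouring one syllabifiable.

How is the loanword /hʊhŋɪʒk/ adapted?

ðʊðeŋɪʒeke

Substitution: /h/ → /ð/, giving /ðʊðŋɪʒk/.
Under (C)V(N), the unsyllabifiable consonants are /ð/, /ʒ/, /k/ (only a nasal (/m/, /n/, or /ŋ/) is licensed in coda position; onsets are limited to one consonant).
Each unlicensed consonant becomes the onset of a new syllable: /ð/ → /ðe/, /ʒ/ → /ʒe/, /k/ → /ke/.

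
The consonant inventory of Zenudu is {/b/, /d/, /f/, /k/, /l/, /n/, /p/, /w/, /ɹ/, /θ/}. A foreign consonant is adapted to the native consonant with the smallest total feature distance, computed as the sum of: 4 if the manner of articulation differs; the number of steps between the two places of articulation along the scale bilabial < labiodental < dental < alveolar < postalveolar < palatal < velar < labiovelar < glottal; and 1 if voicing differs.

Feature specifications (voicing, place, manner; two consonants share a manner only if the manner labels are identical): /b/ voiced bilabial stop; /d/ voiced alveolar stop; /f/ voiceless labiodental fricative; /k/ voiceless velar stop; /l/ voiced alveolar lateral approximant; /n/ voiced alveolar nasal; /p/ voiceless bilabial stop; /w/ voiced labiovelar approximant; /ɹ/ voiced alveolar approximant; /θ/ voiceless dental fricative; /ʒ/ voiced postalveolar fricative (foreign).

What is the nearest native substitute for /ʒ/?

/θ/ is closest: same manner (fricative), place distance 2 (postalveolar→dental), voicing differs (+1); total 3. Next closest is /f/ at distance 4.

θ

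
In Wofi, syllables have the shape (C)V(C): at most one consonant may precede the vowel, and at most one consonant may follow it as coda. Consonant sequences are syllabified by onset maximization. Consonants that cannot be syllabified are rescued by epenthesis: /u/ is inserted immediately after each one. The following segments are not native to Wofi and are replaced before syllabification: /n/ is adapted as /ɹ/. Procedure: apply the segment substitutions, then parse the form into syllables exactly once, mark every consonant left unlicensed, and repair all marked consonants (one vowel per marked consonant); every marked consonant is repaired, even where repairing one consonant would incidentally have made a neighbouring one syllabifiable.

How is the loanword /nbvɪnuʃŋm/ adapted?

ɹubuvɪɹuʃŋumu

Substitution: /n/ → /ɹ/, giving /ɹbvɪɹuʃŋm/.
Syllabifying with onset maximization leaves /ɹ/, /b/, /ŋ/, /m/ stranded (at most one coda consonant is licensed; onsets are limited to one consonant).
Inserting the epenthetic vowel yields /ɹ/ → /ɹu/, /b/ → /bu/, /ŋ/ → /ŋu/, /m/ → /mu/.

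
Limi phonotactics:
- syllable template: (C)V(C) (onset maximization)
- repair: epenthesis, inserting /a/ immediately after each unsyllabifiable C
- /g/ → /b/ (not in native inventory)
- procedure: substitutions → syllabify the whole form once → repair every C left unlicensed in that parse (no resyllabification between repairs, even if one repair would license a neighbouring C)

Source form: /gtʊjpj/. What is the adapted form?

batʊjpaja

Substitution: /g/ → /b/, giving /btʊjpj/.
The consonants /b/, /p/, /j/ cannot be parsed into a legal (C)V(C) syllable (at most one coda consonant is licensed; onsets are limited to one consonant).
Epenthesis after each stranded consonant: /b/ → /ba/, /p/ → /pa/, /j/ → /ja/.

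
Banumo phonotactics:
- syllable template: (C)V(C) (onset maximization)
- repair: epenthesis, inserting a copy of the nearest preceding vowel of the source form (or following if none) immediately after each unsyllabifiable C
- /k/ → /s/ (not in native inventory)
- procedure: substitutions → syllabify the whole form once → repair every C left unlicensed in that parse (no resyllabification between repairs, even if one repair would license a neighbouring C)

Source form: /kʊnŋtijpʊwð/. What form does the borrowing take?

sʊnŋʊtijpʊwðʊ

Substitution: /k/ → /s/, giving /sʊnŋtijpʊwð/.
Syllabifying with onset maximization leaves /ŋ/, /ð/ stranded (at most one coda consonant is licensed; onsets are limited to one consonant).
Epenthesis after each stranded consonant: /ŋ/ → /ŋʊ/, /ð/ → /ðʊ/.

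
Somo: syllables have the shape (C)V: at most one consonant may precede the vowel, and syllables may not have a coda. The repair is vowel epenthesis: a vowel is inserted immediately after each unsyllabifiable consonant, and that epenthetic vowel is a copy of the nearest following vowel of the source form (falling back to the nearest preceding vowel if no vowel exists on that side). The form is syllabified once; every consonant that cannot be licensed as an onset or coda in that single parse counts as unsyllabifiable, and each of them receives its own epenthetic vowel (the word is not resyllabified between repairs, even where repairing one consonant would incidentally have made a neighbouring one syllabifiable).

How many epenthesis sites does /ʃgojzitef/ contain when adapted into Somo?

3

The unsyllabifiable consonants are /ʃ/, /j/, /f/; each receives one epenthetic vowel.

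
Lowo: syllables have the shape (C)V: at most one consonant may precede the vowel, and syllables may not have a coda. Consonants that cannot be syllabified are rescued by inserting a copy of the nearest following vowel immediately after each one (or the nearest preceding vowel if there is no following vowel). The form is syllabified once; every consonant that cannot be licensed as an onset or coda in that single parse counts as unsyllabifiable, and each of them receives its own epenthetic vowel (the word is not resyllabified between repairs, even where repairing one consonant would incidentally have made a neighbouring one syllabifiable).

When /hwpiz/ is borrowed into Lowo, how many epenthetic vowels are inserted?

The unsyllabifiable consonants are /h/, /w/, /z/; each receives one epenthetic vowel.

3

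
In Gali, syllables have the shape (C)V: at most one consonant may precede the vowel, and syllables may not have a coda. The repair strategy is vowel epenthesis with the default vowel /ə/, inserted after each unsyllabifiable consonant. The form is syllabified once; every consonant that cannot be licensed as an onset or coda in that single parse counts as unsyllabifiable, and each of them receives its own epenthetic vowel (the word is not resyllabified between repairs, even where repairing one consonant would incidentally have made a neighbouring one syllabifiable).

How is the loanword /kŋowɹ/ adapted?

Syllabifying with onset maximization leaves /k/, /w/, /ɹ/ stranded (no codas are permitted; onsets are limited to one consonant).
Epenthesis after each stranded consonant: /k/ → /kə/, /w/ → /wə/, /ɹ/ → /ɹə/.

kəŋowəɹə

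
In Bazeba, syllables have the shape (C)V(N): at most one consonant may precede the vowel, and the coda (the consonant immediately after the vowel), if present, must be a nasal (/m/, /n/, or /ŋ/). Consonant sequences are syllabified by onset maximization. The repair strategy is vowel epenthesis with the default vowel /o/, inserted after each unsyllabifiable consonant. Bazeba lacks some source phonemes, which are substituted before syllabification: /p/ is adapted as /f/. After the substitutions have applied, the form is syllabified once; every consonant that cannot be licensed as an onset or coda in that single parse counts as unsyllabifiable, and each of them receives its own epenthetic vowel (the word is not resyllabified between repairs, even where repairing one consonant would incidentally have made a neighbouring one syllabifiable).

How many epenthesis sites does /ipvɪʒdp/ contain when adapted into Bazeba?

After substitution the input is /ifvɪʒdf/.
The unsyllabifiable consonants are /f/, /ʒ/, /d/, /f/; each receives one epenthetic vowel.

4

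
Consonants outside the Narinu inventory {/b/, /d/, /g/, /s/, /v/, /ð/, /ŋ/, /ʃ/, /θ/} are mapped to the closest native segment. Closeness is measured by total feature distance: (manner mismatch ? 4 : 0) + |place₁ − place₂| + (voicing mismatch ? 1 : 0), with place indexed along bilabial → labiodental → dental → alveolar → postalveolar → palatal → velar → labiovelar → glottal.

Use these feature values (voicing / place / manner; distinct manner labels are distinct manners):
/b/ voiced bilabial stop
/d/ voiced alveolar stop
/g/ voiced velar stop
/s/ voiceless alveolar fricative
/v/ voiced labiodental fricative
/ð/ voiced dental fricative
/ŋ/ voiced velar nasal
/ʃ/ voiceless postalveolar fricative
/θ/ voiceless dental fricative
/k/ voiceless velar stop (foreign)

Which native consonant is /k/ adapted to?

/g/ is closest: same manner (stop), place distance 0 (velar→velar), voicing differs (+1); total 1. Next closest is /d/ at distance 4.

g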